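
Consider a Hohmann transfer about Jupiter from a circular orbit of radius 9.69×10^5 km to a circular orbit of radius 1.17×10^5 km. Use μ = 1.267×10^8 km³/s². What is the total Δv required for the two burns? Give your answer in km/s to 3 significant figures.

Δv = 17.2 km/s

Semi-major axis of the transfer orbit: a_t = (9.690×10^5 + 1.170×10^5)/2 = 5.430×10^5 km.
At r₁ the circular-orbit speed is v₁ = √(μ/r₁) = 11.435 km/s.
On the transfer ellipse at r₁, vis-viva equation gives v_a = √[μ(2/r₁ − 1/a_t)] = 5.3079 km/s.
First burn Δv₁ = |v_a − v₁| = 6.127 km/s.
At r₂, v₂ = √(μ/r₂) = 32.91 km/s.
Transfer-orbit speed at r₂: v_p = √[μ(2/r₂ − 1/a_t)] = 43.96 km/s.
Second burn Δv₂ = |v₂ − v_p| = 11.05 km/s.
Δv = Δv₁ + Δv₂ = 6.127 + 11.05 = 17.18 km/s.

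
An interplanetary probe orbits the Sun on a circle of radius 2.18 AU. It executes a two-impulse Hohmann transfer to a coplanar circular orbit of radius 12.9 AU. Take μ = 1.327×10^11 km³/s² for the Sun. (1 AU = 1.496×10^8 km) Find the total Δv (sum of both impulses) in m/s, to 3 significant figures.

Δv = 10000 m/s

In km: r₁ = 2.18 × 1.496×10^8 = 3.26128×10^8 km; r₂ = 12.9 × 1.496×10^8 = 1.92984×10^9 km.
Semi-major axis of the transfer orbit: a_t = (3.26128×10^8 + 1.92984×10^9)/2 = 1.127984×10^9 km.
Circular speed at r₁: v₁ = √(μ/r₁) = √(1.327×10^11/3.26128×10^8) = 20.172 km/s.
On the transfer ellipse at r₁, vis-viva equation gives v_p = √[μ(2/r₁ − 1/a_t)] = 26.385 km/s.
First burn Δv₁ = |v_p − v₁| = 6.213 km/s.
Circular speed at r₂: v₂ = √(μ/r₂) = 8.29230 km/s.
Transfer-orbit speed at r₂: v_a = √[μ(2/r₂ − 1/a_t)] = 4.45879 km/s.
Second burn Δv₂ = |v₂ − v_a| = 3.834 km/s.
Δv = Δv₁ + Δv₂ = 6.213 + 3.834 = 10.05 km/s.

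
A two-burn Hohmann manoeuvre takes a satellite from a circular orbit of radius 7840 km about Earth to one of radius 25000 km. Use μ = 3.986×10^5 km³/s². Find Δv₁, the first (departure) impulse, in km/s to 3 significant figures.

The Hohmann ellipse has a_t = (r₁ + r₂)/2 = 16420 km.
On the circular orbit at r = 7840 km, v_c = √(μ/r) = 7.130 km/s.
Vis-viva on the transfer ellipse at r = 7840 km gives v_t = √[μ(2/r − 1/a_t)] = 8.798 km/s.
Δv₁ = |v_t − v_c| = |8.798 − 7.130| = 1.668 km/s.

Δv₁ = 1.67 km/s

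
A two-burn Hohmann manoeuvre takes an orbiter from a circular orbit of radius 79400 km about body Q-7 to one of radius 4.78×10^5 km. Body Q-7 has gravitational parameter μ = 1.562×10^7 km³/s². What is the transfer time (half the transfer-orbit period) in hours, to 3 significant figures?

Semi-major axis of the transfer orbit: a_t = (79400 + 4.780×10^5)/2 = 2.787×10^5 km.
By Kepler's third law the transfer-orbit period is T = 2π√(a_t³/μ), so t = T/2 = 1.170×10^5 s.
Converting: 1.170×10^5 s ÷ 3600 s/hour = 32.5 hours.

t = 32.5 hours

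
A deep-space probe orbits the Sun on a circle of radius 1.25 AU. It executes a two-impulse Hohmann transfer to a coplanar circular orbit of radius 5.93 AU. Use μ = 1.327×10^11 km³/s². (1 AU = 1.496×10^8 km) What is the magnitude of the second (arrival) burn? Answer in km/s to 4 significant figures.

In km: r₁ = 1.25 × 1.496×10^8 = 1.870×10^8 km; r₂ = 5.93 × 1.496×10^8 = 8.87128×10^8 km.
Semi-major axis of the transfer orbit: a_t = (1.870×10^8 + 8.87128×10^8)/2 = 5.37064×10^8 km.
Circular speed at r = 8.87128×10^8 km: v_c = √(μ/r) = 12.2304 km/s.
Transfer-orbit speed at the same r (vis-viva, a = a_t): v_t = √[μ(2/r − 1/a_t)] = 7.21689 km/s.
Δv₂ = |v_t − v_c| = |7.21689 − 12.2304| = 5.014 km/s.

Δv₂ = 5.014 km/s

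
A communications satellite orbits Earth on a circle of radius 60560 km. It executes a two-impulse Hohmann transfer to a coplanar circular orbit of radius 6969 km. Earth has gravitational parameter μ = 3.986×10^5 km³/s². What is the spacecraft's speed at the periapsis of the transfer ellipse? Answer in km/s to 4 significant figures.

v = 10.13 km/s

Semi-major axis of the transfer orbit: a_t = (60560 + 6969)/2 = 33764.5 km.
At periapsis, r = 6969 km.
Applying v² = μ(2/r − 1/a_t): v = 10.13 km/s.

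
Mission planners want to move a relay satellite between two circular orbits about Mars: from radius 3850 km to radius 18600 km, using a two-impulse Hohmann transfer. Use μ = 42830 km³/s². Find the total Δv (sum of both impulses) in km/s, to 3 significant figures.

Δv = 1.59 km/s

The Hohmann ellipse has a_t = (r₁ + r₂)/2 = 11225 km.
At r₁ the circular-orbit speed is v₁ = √(μ/r₁) = 3.3354 km/s.
On the transfer ellipse at r₁, vis-viva gives v_p = √[μ(2/r₁ − 1/a_t)] = 4.2935 km/s.
First burn Δv₁ = |v_p − v₁| = 0.9581 km/s.
Circular speed at r₂: v₂ = √(μ/r₂) = 1.5175 km/s.
Transfer-orbit speed at r₂: v_a = √[μ(2/r₂ − 1/a_t)] = 0.88870 km/s.
Second burn Δv₂ = |v₂ − v_a| = 0.6288 km/s.
Δv = Δv₁ + Δv₂ = 0.9581 + 0.6288 = 1.587 km/s.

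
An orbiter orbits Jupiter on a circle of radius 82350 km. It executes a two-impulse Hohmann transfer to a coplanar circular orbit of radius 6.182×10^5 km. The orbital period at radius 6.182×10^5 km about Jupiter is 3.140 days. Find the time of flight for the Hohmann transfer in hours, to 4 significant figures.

t = 16.07 hours

From Kepler's third law T² = 4π²r³/μ at r = 6.182×10^5 km, T = 3.140 days = 3.140 × 86400 s = 2.71296×10^5 s: μ = 4π²r³/T² = 1.26724×10^8 km³/s².
The Hohmann ellipse has a_t = (r₁ + r₂)/2 = 3.50275×10^5 km.
Half the transfer-orbit period gives t = π√(a_t³/μ) = 57850 s.
Converting: 57850 s ÷ 3600 s/hour = 16.07 hours.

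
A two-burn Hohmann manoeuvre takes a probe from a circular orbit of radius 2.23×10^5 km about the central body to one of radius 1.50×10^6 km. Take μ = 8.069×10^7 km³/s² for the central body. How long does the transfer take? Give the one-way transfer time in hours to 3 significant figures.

Semi-major axis of the transfer orbit: a_t = (2.230×10^5 + 1.500×10^6)/2 = 8.615×10^5 km.
By Kepler's third law the transfer-orbit period is T = 2π√(a_t³/μ), so t = T/2 = 2.797×10^5 s.
Converting: 2.797×10^5 s ÷ 3600 s/hour = 77.7 hours.

t = 77.7 hours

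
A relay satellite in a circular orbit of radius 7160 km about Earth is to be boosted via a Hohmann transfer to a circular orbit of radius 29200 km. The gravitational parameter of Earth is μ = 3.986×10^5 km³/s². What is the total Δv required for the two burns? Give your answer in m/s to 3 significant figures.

The Hohmann ellipse has a_t = (r₁ + r₂)/2 = 18180 km.
Circular speed at r₁: v₁ = √(μ/r₁) = √(3.986×10^5/7160) = 7.461 km/s.
Transfer-orbit speed at r₁ (vis-viva equation): v_p = √[μ(2/r₁ − 1/a_t)] = 9.456 km/s.
First burn Δv₁ = |v_p − v₁| = 1.995 km/s.
At r₂, v₂ = √(μ/r₂) = 3.695 km/s.
Transfer-orbit speed at r₂: v_a = √[μ(2/r₂ − 1/a_t)] = 2.319 km/s.
Second burn Δv₂ = |v₂ − v_a| = 1.376 km/s.
Total Δv = Δv₁ + Δv₂ = 3.371 km/s.

Δv = 3370 m/s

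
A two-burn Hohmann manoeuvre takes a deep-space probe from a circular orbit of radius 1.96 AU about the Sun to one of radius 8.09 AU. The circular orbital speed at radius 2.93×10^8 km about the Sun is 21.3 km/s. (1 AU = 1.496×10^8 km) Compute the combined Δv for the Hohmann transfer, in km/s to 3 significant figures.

From the circular-orbit relation v² = μ/r at r = 2.93×10^8 km: μ = v²r = (21.3)² × 2.93×10^8 = 1.32931×10^11 km³/s².
In km: r₁ = 1.96 × 1.496×10^8 = 2.93216×10^8 km; r₂ = 8.09 × 1.496×10^8 = 1.210264×10^9 km.
Transfer-ellipse semi-major axis a_t = (r₁ + r₂)/2 = (2.93216×10^8 + 1.210264×10^9)/2 = 7.5174×10^8 km.
At r₁ the circular-orbit speed is v₁ = √(μ/r₁) = 21.292 km/s.
On the transfer ellipse at r₁, vis-viva equation gives v_p = √[μ(2/r₁ − 1/a_t)] = 27.016 km/s.
First burn Δv₁ = |v_p − v₁| = 5.724 km/s.
At r₂, v₂ = √(μ/r₂) = 10.48 km/s.
Transfer-orbit speed at r₂: v_a = √[μ(2/r₂ − 1/a_t)] = 6.545 km/s.
Second burn Δv₂ = |v₂ − v_a| = 3.935 km/s.
Δv = Δv₁ + Δv₂ = 5.724 + 3.935 = 9.659 km/s.

Δv = 9.66 km/s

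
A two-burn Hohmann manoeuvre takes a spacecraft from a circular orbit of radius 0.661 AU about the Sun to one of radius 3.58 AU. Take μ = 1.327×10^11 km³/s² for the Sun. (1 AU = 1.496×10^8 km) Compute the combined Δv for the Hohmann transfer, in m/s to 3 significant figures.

Δv = 17900 m/s

In km: r₁ = 0.661 × 1.496×10^8 = 9.88856×10^7 km; r₂ = 3.58 × 1.496×10^8 = 5.35568×10^8 km.
Transfer-ellipse semi-major axis a_t = (r₁ + r₂)/2 = (9.88856×10^7 + 5.35568×10^8)/2 = 3.172268×10^8 km.
At r₁ the circular-orbit speed is v₁ = √(μ/r₁) = 36.63 km/s.
On the transfer ellipse at r₁, vis-viva equation gives v_p = √[μ(2/r₁ − 1/a_t)] = 47.60 km/s.
First burn Δv₁ = |v_p − v₁| = 10.97 km/s.
At r₂, v₂ = √(μ/r₂) = 15.74 km/s.
Transfer-orbit speed at r₂: v_a = √[μ(2/r₂ − 1/a_t)] = 8.788 km/s.
Second burn Δv₂ = |v₂ − v_a| = 6.952 km/s.
Δv = Δv₁ + Δv₂ = 10.97 + 6.952 = 17.92 km/s.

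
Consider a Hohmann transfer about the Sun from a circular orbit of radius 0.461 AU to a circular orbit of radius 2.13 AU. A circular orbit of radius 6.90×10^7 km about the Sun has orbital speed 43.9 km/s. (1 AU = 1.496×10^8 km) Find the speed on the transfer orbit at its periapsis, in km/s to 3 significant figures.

From the circular-orbit relation v² = μ/r at r = 6.90×10^7 km: μ = v²r = (43.9)² × 6.90×10^7 = 1.32977×10^11 km³/s².
In km: r₁ = 0.461 × 1.496×10^8 = 6.89656×10^7 km; r₂ = 2.13 × 1.496×10^8 = 3.18648×10^8 km.
Semi-major axis of the transfer orbit: a_t = (6.89656×10^7 + 3.18648×10^8)/2 = 1.938068×10^8 km.
The periapsis of the transfer ellipse is at r = 6.89656×10^7 km.
Applying v² = μ(2/r − 1/a_t): v = 56.30 km/s.

v = 56.3 km/s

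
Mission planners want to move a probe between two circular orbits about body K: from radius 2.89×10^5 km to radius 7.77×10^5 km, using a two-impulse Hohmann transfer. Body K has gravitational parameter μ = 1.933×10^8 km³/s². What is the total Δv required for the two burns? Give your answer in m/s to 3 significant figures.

Δv = 9520 m/s

Transfer-ellipse semi-major axis a_t = (r₁ + r₂)/2 = (2.890×10^5 + 7.770×10^5)/2 = 5.330×10^5 km.
Circular speed at r₁: v₁ = √(μ/r₁) = √(1.933×10^8/2.890×10^5) = 25.862 km/s.
On the transfer ellipse at r₁, vis-viva equation gives v_p = √[μ(2/r₁ − 1/a_t)] = 31.226 km/s.
First burn Δv₁ = |v_p − v₁| = 5.364 km/s.
Circular speed at r₂: v₂ = √(μ/r₂) = 15.77268 km/s.
Transfer-orbit speed at r₂: v_a = √[μ(2/r₂ − 1/a_t)] = 11.61424 km/s.
Second burn Δv₂ = |v₂ − v_a| = 4.158 km/s.
Δv = Δv₁ + Δv₂ = 5.364 + 4.158 = 9.522 km/s.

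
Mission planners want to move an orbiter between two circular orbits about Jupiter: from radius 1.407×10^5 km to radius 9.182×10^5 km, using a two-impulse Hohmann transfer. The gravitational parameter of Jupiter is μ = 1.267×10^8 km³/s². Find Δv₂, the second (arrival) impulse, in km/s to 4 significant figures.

Transfer-ellipse semi-major axis a_t = (r₁ + r₂)/2 = (1.407×10^5 + 9.182×10^5)/2 = 5.2945×10^5 km.
On the circular orbit at r = 9.182×10^5 km, v_c = √(μ/r) = 11.747 km/s.
Transfer-orbit speed at the same r (vis-viva, a = a_t): v_t = √[μ(2/r − 1/a_t)] = 6.0556 km/s.
Δv₂ = |v_t − v_c| = |6.0556 − 11.747| = 5.691 km/s.

Δv₂ = 5.691 km/s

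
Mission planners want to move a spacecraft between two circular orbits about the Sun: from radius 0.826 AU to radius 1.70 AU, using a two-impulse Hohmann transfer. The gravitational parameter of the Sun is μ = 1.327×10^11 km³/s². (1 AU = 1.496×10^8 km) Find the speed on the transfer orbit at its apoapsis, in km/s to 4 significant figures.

v = 18.47 km/s

In km: r₁ = 0.826 × 1.496×10^8 = 1.235696×10^8 km; r₂ = 1.70 × 1.496×10^8 = 2.5432×10^8 km.
Transfer-ellipse semi-major axis a_t = (r₁ + r₂)/2 = (1.235696×10^8 + 2.5432×10^8)/2 = 1.889448×10^8 km.
The apoapsis of the transfer ellipse is at r = 2.5432×10^8 km.
Vis-viva: v = √[μ(2/r − 1/a_t)] = √[1.327×10^11 × (2/2.5432×10^8 − 1/1.889448×10^8)] = 18.47 km/s.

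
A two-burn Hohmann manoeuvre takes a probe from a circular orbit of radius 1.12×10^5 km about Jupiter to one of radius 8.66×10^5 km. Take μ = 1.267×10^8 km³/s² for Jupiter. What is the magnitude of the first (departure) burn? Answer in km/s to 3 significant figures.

Semi-major axis of the transfer orbit: a_t = (1.120×10^5 + 8.660×10^5)/2 = 4.890×10^5 km.
Circular speed at r = 1.120×10^5 km: v_c = √(μ/r) = 33.63 km/s.
Vis-viva on the transfer ellipse at r = 1.120×10^5 km gives v_t = √[μ(2/r − 1/a_t)] = 44.76 km/s.
Δv₁ = |v_t − v_c| = |44.76 − 33.63| = 11.13 km/s.

Δv₁ = 11.1 km/s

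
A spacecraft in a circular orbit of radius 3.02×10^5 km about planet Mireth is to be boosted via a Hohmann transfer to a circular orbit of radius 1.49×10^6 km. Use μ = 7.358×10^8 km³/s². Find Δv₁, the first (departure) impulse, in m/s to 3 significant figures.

Transfer-ellipse semi-major axis a_t = (r₁ + r₂)/2 = (3.020×10^5 + 1.490×10^6)/2 = 8.960×10^5 km.
Circular speed at r = 3.020×10^5 km: v_c = √(μ/r) = 49.36 km/s.
Vis-viva on the transfer ellipse at r = 3.020×10^5 km gives v_t = √[μ(2/r − 1/a_t)] = 63.65 km/s.
Δv₁ = |v_t − v_c| = |63.65 − 49.36| = 14.29 km/s.

Δv₁ = 14300 m/s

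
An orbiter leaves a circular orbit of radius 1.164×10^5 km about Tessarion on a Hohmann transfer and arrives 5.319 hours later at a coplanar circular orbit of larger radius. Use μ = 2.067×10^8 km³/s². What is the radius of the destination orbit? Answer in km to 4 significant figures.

r₂ = 2.782×10^5 km

Transfer time t = 5.319 hours = 19148.4 s, and t = π√(a_t³/μ).
So a_t = (μ t²/π²)^(1/3) = (2.067×10^8 × (19148.4)² / π²)^(1/3) = 1.9729×10^5 km.
Since a_t = (r₁ + r₂)/2, r₂ = 2a_t − r₁ = 2×1.9729×10^5 − 1.164×10^5 = 2.7818×10^5 km.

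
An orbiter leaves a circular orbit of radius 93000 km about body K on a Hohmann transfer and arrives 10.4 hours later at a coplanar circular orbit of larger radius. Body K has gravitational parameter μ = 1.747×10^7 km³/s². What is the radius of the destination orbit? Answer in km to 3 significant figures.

Transfer time t = 10.4 hours = 37440 s, and t = π√(a_t³/μ).
So a_t = (μ t²/π²)^(1/3) = (1.747×10^7 × (37440)² / π²)^(1/3) = 1.3538×10^5 km.
Since a_t = (r₁ + r₂)/2, r₂ = 2a_t − r₁ = 2×1.3538×10^5 − 93000 = 1.7776×10^5 km.

r₂ = 1.78×10^5 km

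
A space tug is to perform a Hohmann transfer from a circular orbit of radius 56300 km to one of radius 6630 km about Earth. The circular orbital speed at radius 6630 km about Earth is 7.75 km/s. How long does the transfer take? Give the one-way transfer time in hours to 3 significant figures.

From the circular-orbit relation v² = μ/r at r = 6630 km: μ = v²r = (7.75)² × 6630 = 3.98214×10^5 km³/s².
Semi-major axis of the transfer orbit: a_t = (56300 + 6630)/2 = 31465 km.
Half the transfer-orbit period gives t = π√(a_t³/μ) = 27790 s.
Converting: 27790 s ÷ 3600 s/hour = 7.72 hours.

t = 7.72 hours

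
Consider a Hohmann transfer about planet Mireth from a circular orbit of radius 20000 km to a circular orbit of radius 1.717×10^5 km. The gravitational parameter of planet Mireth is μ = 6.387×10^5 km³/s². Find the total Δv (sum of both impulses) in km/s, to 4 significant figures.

Transfer-ellipse semi-major axis a_t = (r₁ + r₂)/2 = (20000 + 1.717×10^5)/2 = 95850 km.
Circular speed at r₁: v₁ = √(μ/r₁) = √(6.387×10^5/20000) = 5.651 km/s.
Transfer-orbit speed at r₁ (vis-viva): v_p = √[μ(2/r₁ − 1/a_t)] = 7.563 km/s.
First burn Δv₁ = |v_p − v₁| = 1.912 km/s.
At r₂, v₂ = √(μ/r₂) = 1.929 km/s.
Transfer-orbit speed at r₂: v_a = √[μ(2/r₂ − 1/a_t)] = 0.8810 km/s.
Second burn Δv₂ = |v₂ − v_a| = 1.048 km/s.
Δv = Δv₁ + Δv₂ = 1.912 + 1.048 = 2.960 km/s.

Δv = 2.960 km/s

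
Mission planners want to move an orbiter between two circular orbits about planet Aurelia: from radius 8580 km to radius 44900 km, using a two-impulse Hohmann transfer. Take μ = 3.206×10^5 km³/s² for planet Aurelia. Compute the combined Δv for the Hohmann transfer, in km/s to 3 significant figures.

The Hohmann ellipse has a_t = (r₁ + r₂)/2 = 26740 km.
At r₁ the circular-orbit speed is v₁ = √(μ/r₁) = 6.1128 km/s.
On the transfer ellipse at r₁, vis-viva equation gives v_p = √[μ(2/r₁ − 1/a_t)] = 7.9210 km/s.
First burn Δv₁ = |v_p − v₁| = 1.8082 km/s.
At r₂, v₂ = √(μ/r₂) = 2.6721 km/s.
Transfer-orbit speed at r₂: v_a = √[μ(2/r₂ − 1/a_t)] = 1.5136 km/s.
Second burn Δv₂ = |v₂ − v_a| = 1.1585 km/s.
Δv = Δv₁ + Δv₂ = 1.8082 + 1.1585 = 2.967 km/s.

Δv = 2.97 km/s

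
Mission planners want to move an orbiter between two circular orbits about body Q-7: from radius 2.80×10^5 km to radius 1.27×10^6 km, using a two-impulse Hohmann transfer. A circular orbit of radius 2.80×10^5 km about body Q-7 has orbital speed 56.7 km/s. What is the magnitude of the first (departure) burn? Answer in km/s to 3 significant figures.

Δv₁ = 15.9 km/s

From the circular-orbit relation v² = μ/r at r = 2.80×10^5 km: μ = v²r = (56.7)² × 2.80×10^5 = 9.00169×10^8 km³/s².
The Hohmann ellipse has a_t = (r₁ + r₂)/2 = 7.750×10^5 km.
On the circular orbit at r = 2.800×10^5 km, v_c = √(μ/r) = 56.70 km/s.
Vis-viva on the transfer ellipse at r = 2.800×10^5 km gives v_t = √[μ(2/r − 1/a_t)] = 72.58 km/s.
Δv₁ = |v_t − v_c| = |72.58 − 56.70| = 15.88 km/s.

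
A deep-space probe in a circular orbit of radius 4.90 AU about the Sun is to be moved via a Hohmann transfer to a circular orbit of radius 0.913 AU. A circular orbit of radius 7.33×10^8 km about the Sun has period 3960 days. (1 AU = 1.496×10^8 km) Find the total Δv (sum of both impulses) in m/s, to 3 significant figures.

From Kepler's third law T² = 4π²r³/μ at r = 7.33×10^8 km, T = 3960 days = 3960 × 86400 s = 3.42144×10^8 s: μ = 4π²r³/T² = 1.32817×10^11 km³/s².
In km: r₁ = 4.90 × 1.496×10^8 = 7.3304×10^8 km; r₂ = 0.913 × 1.496×10^8 = 1.365848×10^8 km.
Semi-major axis of the transfer orbit: a_t = (7.3304×10^8 + 1.365848×10^8)/2 = 4.348124×10^8 km.
Circular speed at r₁: v₁ = √(μ/r₁) = √(1.32817×10^11/7.3304×10^8) = 13.46 km/s.
On the transfer ellipse at r₁, v² = μ(2/r − 1/a) gives v_a = √[μ(2/r₁ − 1/a_t)] = 7.544 km/s.
First burn Δv₁ = |v_a − v₁| = 5.916 km/s.
Circular speed at r₂: v₂ = √(μ/r₂) = 31.18356 km/s.
Transfer-orbit speed at r₂: v_p = √[μ(2/r₂ − 1/a_t)] = 40.48914 km/s.
Second burn Δv₂ = |v₂ − v_p| = 9.306 km/s.
Δv = Δv₁ + Δv₂ = 5.916 + 9.306 = 15.22 km/s.

Δv = 15200 m/s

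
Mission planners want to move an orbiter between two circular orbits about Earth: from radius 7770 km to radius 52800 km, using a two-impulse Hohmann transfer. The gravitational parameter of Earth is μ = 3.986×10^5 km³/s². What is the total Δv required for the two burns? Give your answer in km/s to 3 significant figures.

Δv = 3.65 km/s

Transfer-ellipse semi-major axis a_t = (r₁ + r₂)/2 = (7770 + 52800)/2 = 30285 km.
At r₁ the circular-orbit speed is v₁ = √(μ/r₁) = 7.162 km/s.
Transfer-orbit speed at r₁ (vis-viva equation): v_p = √[μ(2/r₁ − 1/a_t)] = 9.457 km/s.
First burn Δv₁ = |v_p − v₁| = 2.295 km/s.
At r₂, v₂ = √(μ/r₂) = 2.748 km/s.
Transfer-orbit speed at r₂: v_a = √[μ(2/r₂ − 1/a_t)] = 1.392 km/s.
Second burn Δv₂ = |v₂ − v_a| = 1.356 km/s.
Total Δv = Δv₁ + Δv₂ = 3.651 km/s.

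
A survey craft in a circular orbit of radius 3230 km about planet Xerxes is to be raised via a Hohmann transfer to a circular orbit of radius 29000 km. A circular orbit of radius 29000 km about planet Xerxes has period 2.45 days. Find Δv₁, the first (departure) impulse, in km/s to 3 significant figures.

Δv₁ = 0.881 km/s

From Kepler's third law T² = 4π²r³/μ at r = 29000 km, T = 2.45 days = 2.45 × 86400 s = 2.1168×10^5 s: μ = 4π²r³/T² = 21487.9 km³/s².
Transfer-ellipse semi-major axis a_t = (r₁ + r₂)/2 = (3230 + 29000)/2 = 16115 km.
Circular speed at r = 3230 km: v_c = √(μ/r) = 2.57926 km/s.
Transfer-orbit speed at the same r (vis-viva, a = a_t): v_t = √[μ(2/r − 1/a_t)] = 3.46003 km/s.
Δv₁ = |v_t − v_c| = |3.46003 − 2.57926| = 0.8808 km/s.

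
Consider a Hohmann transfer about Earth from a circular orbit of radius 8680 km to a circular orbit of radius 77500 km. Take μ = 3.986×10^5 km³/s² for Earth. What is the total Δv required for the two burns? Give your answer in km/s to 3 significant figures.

Δv = 3.56 km/s

The Hohmann ellipse has a_t = (r₁ + r₂)/2 = 43090 km.
Circular speed at r₁: v₁ = √(μ/r₁) = √(3.986×10^5/8680) = 6.77655 km/s.
Transfer-orbit speed at r₁ (v² = μ(2/r − 1/a)): v_p = √[μ(2/r₁ − 1/a_t)] = 9.08806 km/s.
First burn Δv₁ = |v_p − v₁| = 2.312 km/s.
At r₂, v₂ = √(μ/r₂) = 2.268 km/s.
Transfer-orbit speed at r₂: v_a = √[μ(2/r₂ − 1/a_t)] = 1.018 km/s.
Second burn Δv₂ = |v₂ − v_a| = 1.250 km/s.
Δv = Δv₁ + Δv₂ = 2.312 + 1.250 = 3.562 km/s.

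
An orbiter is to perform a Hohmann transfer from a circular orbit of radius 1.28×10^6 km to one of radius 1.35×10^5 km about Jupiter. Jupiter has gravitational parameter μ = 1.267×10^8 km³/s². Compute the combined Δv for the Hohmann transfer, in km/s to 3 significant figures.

Δv = 16.2 km/s

Transfer-ellipse semi-major axis a_t = (r₁ + r₂)/2 = (1.280×10^6 + 1.350×10^5)/2 = 7.075×10^5 km.
At r₁ the circular-orbit speed is v₁ = √(μ/r₁) = 9.949 km/s.
Transfer-orbit speed at r₁ (vis-viva equation): v_a = √[μ(2/r₁ − 1/a_t)] = 4.346 km/s.
First burn Δv₁ = |v_a − v₁| = 5.603 km/s.
Circular speed at r₂: v₂ = √(μ/r₂) = 30.64 km/s.
Transfer-orbit speed at r₂: v_p = √[μ(2/r₂ − 1/a_t)] = 41.21 km/s.
Second burn Δv₂ = |v₂ − v_p| = 10.57 km/s.
Δv = Δv₁ + Δv₂ = 5.603 + 10.57 = 16.17 km/s.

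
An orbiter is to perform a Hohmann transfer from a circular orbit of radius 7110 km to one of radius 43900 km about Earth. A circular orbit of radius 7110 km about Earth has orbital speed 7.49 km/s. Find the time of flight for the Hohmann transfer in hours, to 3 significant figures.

From the circular-orbit relation v² = μ/r at r = 7110 km: μ = v²r = (7.49)² × 7110 = 3.98872×10^5 km³/s².
The Hohmann ellipse has a_t = (r₁ + r₂)/2 = 25505 km.
By Kepler's third law the transfer-orbit period is T = 2π√(a_t³/μ), so t = T/2 = 20260 s.
Converting: 20260 s ÷ 3600 s/hour = 5.63 hours.

t = 5.63 hours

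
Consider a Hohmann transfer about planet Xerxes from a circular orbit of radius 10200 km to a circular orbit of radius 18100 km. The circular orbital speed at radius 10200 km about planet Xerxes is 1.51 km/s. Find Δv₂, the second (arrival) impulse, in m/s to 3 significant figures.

From the circular-orbit relation v² = μ/r at r = 10200 km: μ = v²r = (1.51)² × 10200 = 23257.0 km³/s².
Transfer-ellipse semi-major axis a_t = (r₁ + r₂)/2 = (10200 + 18100)/2 = 14150 km.
Circular speed at r = 18100 km: v_c = √(μ/r) = 1.1335 km/s.
Transfer-orbit speed at the same r (vis-viva, a = a_t): v_t = √[μ(2/r − 1/a_t)] = 0.96241 km/s.
Δv₂ = |v_t − v_c| = |0.96241 − 1.1335| = 0.1711 km/s.

Δv₂ = 171 m/s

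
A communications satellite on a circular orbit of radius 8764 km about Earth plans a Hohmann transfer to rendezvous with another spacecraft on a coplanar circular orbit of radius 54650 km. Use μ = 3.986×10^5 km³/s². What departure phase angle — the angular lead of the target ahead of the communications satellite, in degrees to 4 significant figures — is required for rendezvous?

Transfer-ellipse semi-major axis a_t = (r₁ + r₂)/2 = (8764 + 54650)/2 = 31707 km.
The half-period of the transfer ellipse is t = π√(a_t³/μ) = 28094.0 s.
The target's mean motion on its circular orbit is ω₂ = √(μ/r₂³) = 4.94178×10^-5 rad/s.
Angle swept by the target during transfer: ω₂·t = 1.38834 rad = 79.546°.
Arrival is 180° from departure on the ellipse, so φ = 180° − 79.546° = 100.5°.

φ = 100.5°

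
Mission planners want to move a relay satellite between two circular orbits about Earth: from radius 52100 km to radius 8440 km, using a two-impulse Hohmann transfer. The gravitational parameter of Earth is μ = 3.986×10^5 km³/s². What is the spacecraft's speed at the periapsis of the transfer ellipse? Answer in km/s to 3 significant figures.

Semi-major axis of the transfer orbit: a_t = (52100 + 8440)/2 = 30270 km.
At periapsis, r = 8440 km.
Applying v² = μ(2/r − 1/a_t): v = 9.016 km/s.

v = 9.02 km/s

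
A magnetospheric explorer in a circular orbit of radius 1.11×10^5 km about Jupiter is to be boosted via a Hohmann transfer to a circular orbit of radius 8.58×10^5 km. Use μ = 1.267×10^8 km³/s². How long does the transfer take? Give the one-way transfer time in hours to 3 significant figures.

t = 26.1 hours

The Hohmann ellipse has a_t = (r₁ + r₂)/2 = 4.845×10^5 km.
Half the transfer-orbit period gives t = π√(a_t³/μ) = 94120 s.
Converting: 94120 s ÷ 3600 s/hour = 26.1 hours.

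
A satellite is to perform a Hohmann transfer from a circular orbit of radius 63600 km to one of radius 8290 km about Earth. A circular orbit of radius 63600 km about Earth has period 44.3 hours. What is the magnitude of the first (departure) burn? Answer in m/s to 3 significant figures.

Δv₁ = 1300 m/s

From Kepler's third law T² = 4π²r³/μ at r = 63600 km, T = 44.3 hours = 44.3 × 3600 s = 1.5948×10^5 s: μ = 4π²r³/T² = 3.99318×10^5 km³/s².
Semi-major axis of the transfer orbit: a_t = (63600 + 8290)/2 = 35945 km.
On the circular orbit at r = 63600 km, v_c = √(μ/r) = 2.5057 km/s.
Transfer-orbit speed at the same r (vis-viva, a = a_t): v_t = √[μ(2/r − 1/a_t)] = 1.2033 km/s.
Δv₁ = |v_t − v_c| = |1.2033 − 2.5057| = 1.302 km/s.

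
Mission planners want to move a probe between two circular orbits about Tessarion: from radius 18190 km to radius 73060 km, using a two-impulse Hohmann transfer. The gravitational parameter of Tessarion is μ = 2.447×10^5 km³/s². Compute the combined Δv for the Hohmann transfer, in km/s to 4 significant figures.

Semi-major axis of the transfer orbit: a_t = (18190 + 73060)/2 = 45625 km.
Circular speed at r₁: v₁ = √(μ/r₁) = √(2.447×10^5/18190) = 3.6678 km/s.
On the transfer ellipse at r₁, v² = μ(2/r − 1/a) gives v_p = √[μ(2/r₁ − 1/a_t)] = 4.6413 km/s.
First burn Δv₁ = |v_p − v₁| = 0.9735 km/s.
Circular speed at r₂: v₂ = √(μ/r₂) = 1.830110 km/s.
Transfer-orbit speed at r₂: v_a = √[μ(2/r₂ − 1/a_t)] = 1.155559 km/s.
Second burn Δv₂ = |v₂ − v_a| = 0.6746 km/s.
Total Δv = Δv₁ + Δv₂ = 1.648 km/s.

Δv = 1.648 km/s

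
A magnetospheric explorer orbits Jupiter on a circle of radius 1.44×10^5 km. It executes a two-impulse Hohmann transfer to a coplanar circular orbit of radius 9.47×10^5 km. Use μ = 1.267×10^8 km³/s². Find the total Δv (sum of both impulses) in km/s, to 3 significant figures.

Semi-major axis of the transfer orbit: a_t = (1.440×10^5 + 9.470×10^5)/2 = 5.455×10^5 km.
Circular speed at r₁: v₁ = √(μ/r₁) = √(1.267×10^8/1.440×10^5) = 29.66 km/s.
On the transfer ellipse at r₁, vis-viva equation gives v_p = √[μ(2/r₁ − 1/a_t)] = 39.08 km/s.
First burn Δv₁ = |v_p − v₁| = 9.420 km/s.
At r₂, v₂ = √(μ/r₂) = 11.567 km/s.
Transfer-orbit speed at r₂: v_a = √[μ(2/r₂ − 1/a_t)] = 5.9429 km/s.
Second burn Δv₂ = |v₂ − v_a| = 5.624 km/s.
Total Δv = Δv₁ + Δv₂ = 15.04 km/s.

Δv = 15.0 km/s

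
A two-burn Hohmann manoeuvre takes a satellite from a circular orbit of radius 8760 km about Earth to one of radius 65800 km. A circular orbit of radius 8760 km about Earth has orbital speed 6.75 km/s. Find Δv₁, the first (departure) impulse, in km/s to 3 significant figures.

From the circular-orbit relation v² = μ/r at r = 8760 km: μ = v²r = (6.75)² × 8760 = 3.99128×10^5 km³/s².
The Hohmann ellipse has a_t = (r₁ + r₂)/2 = 37280 km.
On the circular orbit at r = 8760 km, v_c = √(μ/r) = 6.750 km/s.
Vis-viva on the transfer ellipse at r = 8760 km gives v_t = √[μ(2/r − 1/a_t)] = 8.968 km/s.
Δv₁ = |v_t − v_c| = |8.968 − 6.750| = 2.218 km/s.

Δv₁ = 2.22 km/s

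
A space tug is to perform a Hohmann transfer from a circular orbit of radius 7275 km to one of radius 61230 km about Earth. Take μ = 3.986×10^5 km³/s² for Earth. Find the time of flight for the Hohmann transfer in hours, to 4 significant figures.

Semi-major axis of the transfer orbit: a_t = (7275 + 61230)/2 = 34252.5 km.
Half the transfer-orbit period gives t = π√(a_t³/μ) = 31544 s.
Converting: 31544 s ÷ 3600 s/hour = 8.762 hours.

t = 8.762 hours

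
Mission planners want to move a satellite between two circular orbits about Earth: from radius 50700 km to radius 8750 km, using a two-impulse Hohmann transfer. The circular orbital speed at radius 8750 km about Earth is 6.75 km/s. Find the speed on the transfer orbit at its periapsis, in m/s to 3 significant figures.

From the circular-orbit relation v² = μ/r at r = 8750 km: μ = v²r = (6.75)² × 8750 = 3.98672×10^5 km³/s².
Semi-major axis of the transfer orbit: a_t = (50700 + 8750)/2 = 29725 km.
The periapsis of the transfer ellipse is at r = 8750 km.
From the vis-viva equation, v = √[μ(2/r − 1/a_t)] = 8.815 km/s.

v = 8820 m/s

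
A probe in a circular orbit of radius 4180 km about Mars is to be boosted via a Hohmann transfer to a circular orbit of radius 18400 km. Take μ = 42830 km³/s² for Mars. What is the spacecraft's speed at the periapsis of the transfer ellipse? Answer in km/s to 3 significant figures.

v = 4.09 km/s

The Hohmann ellipse has a_t = (r₁ + r₂)/2 = 11290 km.
At periapsis, r = 4180 km.
From the vis-viva equation, v = √[μ(2/r − 1/a_t)] = 4.086 km/s.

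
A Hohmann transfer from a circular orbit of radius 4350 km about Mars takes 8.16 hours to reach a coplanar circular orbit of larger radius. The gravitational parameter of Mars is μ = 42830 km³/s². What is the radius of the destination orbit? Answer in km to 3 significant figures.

r₂ = 26700 km

Transfer time t = 8.16 hours = 29376 s, and t = π√(a_t³/μ).
So a_t = (μ t²/π²)^(1/3) = (42830 × (29376)² / π²)^(1/3) = 15529 km.
Since a_t = (r₁ + r₂)/2, r₂ = 2a_t − r₁ = 2×15529 − 4350 = 26708 km.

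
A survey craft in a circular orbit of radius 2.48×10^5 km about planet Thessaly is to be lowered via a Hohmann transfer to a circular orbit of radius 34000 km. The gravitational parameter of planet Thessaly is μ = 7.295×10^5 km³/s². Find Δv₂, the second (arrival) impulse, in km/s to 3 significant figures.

Δv₂ = 1.51 km/s

The Hohmann ellipse has a_t = (r₁ + r₂)/2 = 1.410×10^5 km.
Circular speed at r = 34000 km: v_c = √(μ/r) = 4.632 km/s.
Vis-viva on the transfer ellipse at r = 34000 km gives v_t = √[μ(2/r − 1/a_t)] = 6.143 km/s.
Δv₂ = |v_t − v_c| = |6.143 − 4.632| = 1.511 km/s.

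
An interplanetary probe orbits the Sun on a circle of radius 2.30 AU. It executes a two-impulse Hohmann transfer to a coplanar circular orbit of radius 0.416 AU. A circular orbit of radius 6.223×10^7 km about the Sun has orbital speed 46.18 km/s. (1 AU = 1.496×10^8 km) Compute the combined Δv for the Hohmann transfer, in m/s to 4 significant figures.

Δv = 22690 m/s

From the circular-orbit relation v² = μ/r at r = 6.223×10^7 km: μ = v²r = (46.18)² × 6.223×10^7 = 1.32711×10^11 km³/s².
In km: r₁ = 2.30 × 1.496×10^8 = 3.4408×10^8 km; r₂ = 0.416 × 1.496×10^8 = 6.22336×10^7 km.
Semi-major axis of the transfer orbit: a_t = (3.4408×10^8 + 6.22336×10^7)/2 = 2.031568×10^8 km.
Circular speed at r₁: v₁ = √(μ/r₁) = √(1.32711×10^11/3.4408×10^8) = 19.639 km/s.
On the transfer ellipse at r₁, vis-viva gives v_a = √[μ(2/r₁ − 1/a_t)] = 10.870 km/s.
First burn Δv₁ = |v_a − v₁| = 8.769 km/s.
Circular speed at r₂: v₂ = √(μ/r₂) = 46.18 km/s.
Transfer-orbit speed at r₂: v_p = √[μ(2/r₂ − 1/a_t)] = 60.10 km/s.
Second burn Δv₂ = |v₂ − v_p| = 13.92 km/s.
Total Δv = Δv₁ + Δv₂ = 22.69 km/s.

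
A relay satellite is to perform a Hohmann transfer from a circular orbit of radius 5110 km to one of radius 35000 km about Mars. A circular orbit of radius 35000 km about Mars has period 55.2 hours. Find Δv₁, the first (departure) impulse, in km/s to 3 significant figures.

From Kepler's third law T² = 4π²r³/μ at r = 35000 km, T = 55.2 hours = 55.2 × 3600 s = 1.9872×10^5 s: μ = 4π²r³/T² = 42862.8 km³/s².
Transfer-ellipse semi-major axis a_t = (r₁ + r₂)/2 = (5110 + 35000)/2 = 20055 km.
On the circular orbit at r = 5110 km, v_c = √(μ/r) = 2.8962 km/s.
Transfer-orbit speed at the same r (vis-viva, a = a_t): v_t = √[μ(2/r − 1/a_t)] = 3.8261 km/s.
Δv₁ = |v_t − v_c| = |3.8261 − 2.8962| = 0.9299 km/s.

Δv₁ = 0.930 km/s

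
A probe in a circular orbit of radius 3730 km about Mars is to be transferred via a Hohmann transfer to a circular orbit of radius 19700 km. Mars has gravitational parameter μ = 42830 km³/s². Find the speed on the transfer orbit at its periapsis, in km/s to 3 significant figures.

v = 4.39 km/s

The Hohmann ellipse has a_t = (r₁ + r₂)/2 = 11715 km.
The periapsis of the transfer ellipse is at r = 3730 km.
From the vis-viva equation, v = √[μ(2/r − 1/a_t)] = 4.394 km/s.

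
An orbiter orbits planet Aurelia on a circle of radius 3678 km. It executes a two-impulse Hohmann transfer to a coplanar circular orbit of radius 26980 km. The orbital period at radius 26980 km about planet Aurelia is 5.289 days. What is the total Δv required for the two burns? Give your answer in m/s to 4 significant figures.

From Kepler's third law T² = 4π²r³/μ at r = 26980 km, T = 5.289 days = 5.289 × 86400 s = 4.569696×10^5 s: μ = 4π²r³/T² = 3712.88 km³/s².
Semi-major axis of the transfer orbit: a_t = (3678 + 26980)/2 = 15329 km.
At r₁ the circular-orbit speed is v₁ = √(μ/r₁) = 1.0047 km/s.
Transfer-orbit speed at r₁ (v² = μ(2/r − 1/a)): v_p = √[μ(2/r₁ − 1/a_t)] = 1.3329 km/s.
First burn Δv₁ = |v_p − v₁| = 0.3282 km/s.
At r₂, v₂ = √(μ/r₂) = 0.3710 km/s.
Transfer-orbit speed at r₂: v_a = √[μ(2/r₂ − 1/a_t)] = 0.1817 km/s.
Second burn Δv₂ = |v₂ − v_a| = 0.1893 km/s.
Δv = Δv₁ + Δv₂ = 0.3282 + 0.1893 = 0.5175 km/s.

Δv = 517.5 m/s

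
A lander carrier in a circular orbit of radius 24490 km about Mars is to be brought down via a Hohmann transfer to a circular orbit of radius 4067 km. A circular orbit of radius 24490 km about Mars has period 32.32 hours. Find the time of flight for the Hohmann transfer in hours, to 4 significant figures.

From Kepler's third law T² = 4π²r³/μ at r = 24490 km, T = 32.32 hours = 32.32 × 3600 s = 1.16352×10^5 s: μ = 4π²r³/T² = 42833.0 km³/s².
Semi-major axis of the transfer orbit: a_t = (24490 + 4067)/2 = 14278.5 km.
By Kepler's third law the transfer-orbit period is T = 2π√(a_t³/μ), so t = T/2 = 25900 s.
Converting: 25900 s ÷ 3600 s/hour = 7.194 hours.

t = 7.194 hours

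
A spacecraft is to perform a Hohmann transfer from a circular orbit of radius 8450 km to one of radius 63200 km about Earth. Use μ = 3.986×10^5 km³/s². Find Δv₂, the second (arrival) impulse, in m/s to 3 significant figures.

Δv₂ = 1290 m/s

Transfer-ellipse semi-major axis a_t = (r₁ + r₂)/2 = (8450 + 63200)/2 = 35825 km.
On the circular orbit at r = 63200 km, v_c = √(μ/r) = 2.5114 km/s.
Transfer-orbit speed at the same r (vis-viva, a = a_t): v_t = √[μ(2/r − 1/a_t)] = 1.2197 km/s.
Δv₂ = |v_t − v_c| = |1.2197 − 2.5114| = 1.292 km/s.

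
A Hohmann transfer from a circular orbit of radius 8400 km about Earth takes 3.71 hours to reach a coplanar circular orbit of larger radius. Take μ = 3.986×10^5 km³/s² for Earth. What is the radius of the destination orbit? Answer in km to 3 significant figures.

Transfer time t = 3.71 hours = 13356 s, and t = π√(a_t³/μ).
So a_t = (μ t²/π²)^(1/3) = (3.986×10^5 × (13356)² / π²)^(1/3) = 19314 km.
Since a_t = (r₁ + r₂)/2, r₂ = 2a_t − r₁ = 2×19314 − 8400 = 30228 km.

r₂ = 30200 km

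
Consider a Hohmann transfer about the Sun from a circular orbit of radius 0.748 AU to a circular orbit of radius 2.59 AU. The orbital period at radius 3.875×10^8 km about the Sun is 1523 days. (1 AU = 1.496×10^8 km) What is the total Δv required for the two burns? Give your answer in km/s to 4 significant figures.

From Kepler's third law T² = 4π²r³/μ at r = 3.875×10^8 km, T = 1523 days = 1523 × 86400 s = 1.315872×10^8 s: μ = 4π²r³/T² = 1.32662×10^11 km³/s².
In km: r₁ = 0.748 × 1.496×10^8 = 1.119008×10^8 km; r₂ = 2.59 × 1.496×10^8 = 3.87464×10^8 km.
Semi-major axis of the transfer orbit: a_t = (1.119008×10^8 + 3.87464×10^8)/2 = 2.496824×10^8 km.
At r₁ the circular-orbit speed is v₁ = √(μ/r₁) = 34.4316 km/s.
Transfer-orbit speed at r₁ (vis-viva equation): v_p = √[μ(2/r₁ − 1/a_t)] = 42.8923 km/s.
First burn Δv₁ = |v_p − v₁| = 8.461 km/s.
At r₂, v₂ = √(μ/r₂) = 18.5037 km/s.
Transfer-orbit speed at r₂: v_a = √[μ(2/r₂ − 1/a_t)] = 12.3874 km/s.
Second burn Δv₂ = |v₂ − v_a| = 6.116 km/s.
Δv = Δv₁ + Δv₂ = 8.461 + 6.116 = 14.58 km/s.

Δv = 14.58 km/s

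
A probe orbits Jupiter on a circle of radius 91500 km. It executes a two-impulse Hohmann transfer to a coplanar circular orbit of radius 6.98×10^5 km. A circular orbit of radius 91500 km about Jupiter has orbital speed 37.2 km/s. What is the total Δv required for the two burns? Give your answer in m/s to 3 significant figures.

From the circular-orbit relation v² = μ/r at r = 91500 km: μ = v²r = (37.2)² × 91500 = 1.26621×10^8 km³/s².
The Hohmann ellipse has a_t = (r₁ + r₂)/2 = 3.9475×10^5 km.
At r₁ the circular-orbit speed is v₁ = √(μ/r₁) = 37.20 km/s.
Transfer-orbit speed at r₁ (vis-viva equation): v_p = √[μ(2/r₁ − 1/a_t)] = 49.47 km/s.
First burn Δv₁ = |v_p − v₁| = 12.27 km/s.
Circular speed at r₂: v₂ = √(μ/r₂) = 13.4687 km/s.
Transfer-orbit speed at r₂: v_a = √[μ(2/r₂ − 1/a_t)] = 6.48448 km/s.
Second burn Δv₂ = |v₂ − v_a| = 6.984 km/s.
Δv = Δv₁ + Δv₂ = 12.27 + 6.984 = 19.25 km/s.

Δv = 19300 m/s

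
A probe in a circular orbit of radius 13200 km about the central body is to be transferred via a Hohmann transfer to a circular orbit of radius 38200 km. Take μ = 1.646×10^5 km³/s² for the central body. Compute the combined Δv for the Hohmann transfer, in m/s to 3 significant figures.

Transfer-ellipse semi-major axis a_t = (r₁ + r₂)/2 = (13200 + 38200)/2 = 25700 km.
Circular speed at r₁: v₁ = √(μ/r₁) = √(1.646×10^5/13200) = 3.531 km/s.
On the transfer ellipse at r₁, vis-viva gives v_p = √[μ(2/r₁ − 1/a_t)] = 4.305 km/s.
First burn Δv₁ = |v_p − v₁| = 0.7740 km/s.
At r₂, v₂ = √(μ/r₂) = 2.0758 km/s.
Transfer-orbit speed at r₂: v_a = √[μ(2/r₂ − 1/a_t)] = 1.4877 km/s.
Second burn Δv₂ = |v₂ − v_a| = 0.5881 km/s.
Δv = Δv₁ + Δv₂ = 0.7740 + 0.5881 = 1.362 km/s.

Δv = 1360 m/s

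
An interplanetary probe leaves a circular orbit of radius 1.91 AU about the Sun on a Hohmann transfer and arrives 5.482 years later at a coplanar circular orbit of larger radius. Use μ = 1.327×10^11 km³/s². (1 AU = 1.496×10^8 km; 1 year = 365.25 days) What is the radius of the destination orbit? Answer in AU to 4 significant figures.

In km: r₁ = 1.91 × 1.496×10^8 = 2.85736×10^8 km.
Transfer time t = 5.482 years × 365.25 × 86400 s = 1.729987632×10^8 s, and t = π√(a_t³/μ).
So a_t = (μ t²/π²)^(1/3) = (1.327×10^11 × (1.729987632×10^8)² / π²)^(1/3) = 7.3828×10^8 km.
Since a_t = (r₁ + r₂)/2, r₂ = 2a_t − r₁ = 2×7.3828×10^8 − 2.85736×10^8 = 1.190824×10^9 km.
In AU: r₂ = 1.190824×10^9 / 1.496×10^8 = 7.960 AU.

r₂ = 7.960 AU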